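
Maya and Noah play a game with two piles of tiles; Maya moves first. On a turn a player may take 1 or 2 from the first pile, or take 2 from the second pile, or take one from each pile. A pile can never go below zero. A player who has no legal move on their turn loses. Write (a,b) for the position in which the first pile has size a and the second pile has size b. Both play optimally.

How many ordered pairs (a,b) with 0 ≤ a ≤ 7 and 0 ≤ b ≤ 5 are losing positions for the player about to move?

17

Compute win/loss labels from the base case upward. A position with no move is L. Any other position is W if it can reach an L in one move, else L.
Every move lowers a or b (never raises either), so fill the grid row by row in increasing a, and left to right within a row: each cell's successors are then already labelled.
      b=0  b=1  b=2  b=3  b=4  b=5
a=0:    L    L    W    W    L    L
a=1:    W    W    W    L    W    W
a=2:    W    W    L    W    W    W
a=3:    L    L    W    W    L    L
a=4:    W    W    W    L    W    W
a=5:    W    W    L    W    W    W
a=6:    L    L    W    W    L    L
a=7:    W    W    W    L    W    W
Cells with no legal move (terminal, hence L): (0,0), (0,1).
The remaining L cells, each justified by listing all of its moves:
(0,4): L (sole option (0,2)(W) is W)
(0,5): L (sole option (0,3)(W) is W)
(1,3): L (options (0,3)(W), (1,1)(W), (0,2)(W) are all W)
(2,2): L (options (1,2)(W), (0,2)(W), (2,0)(W), (1,1)(W) are all W)
(3,0): L (options (2,0)(W), (1,0)(W) are all W)
(3,1): L (options (2,1)(W), (1,1)(W), (2,0)(W) are all W)
(3,4): L (options (2,4)(W), (1,4)(W), (3,2)(W), (2,3)(W) are all W)
(3,5): L (options (2,5)(W), (1,5)(W), (3,3)(W), (2,4)(W) are all W)
(4,3): L (options (3,3)(W), (2,3)(W), (4,1)(W), (3,2)(W) are all W)
(5,2): L (options (4,2)(W), (3,2)(W), (5,0)(W), (4,1)(W) are all W)
(6,0): L (options (5,0)(W), (4,0)(W) are all W)
(6,1): L (options (5,1)(W), (4,1)(W), (5,0)(W) are all W)
(6,4): L (options (5,4)(W), (4,4)(W), (6,2)(W), (5,3)(W) are all W)
(6,5): L (options (5,5)(W), (4,5)(W), (6,3)(W), (5,4)(W) are all W)
(7,3): L (options (6,3)(W), (5,3)(W), (7,1)(W), (6,2)(W) are all W)
Every other cell has at least one move into one of the L cells above, so it is W.
L cells per row: a=0: 4, a=1: 1, a=2: 1, a=3: 4, a=4: 1, a=5: 1, a=6: 4, a=7: 1; total 17.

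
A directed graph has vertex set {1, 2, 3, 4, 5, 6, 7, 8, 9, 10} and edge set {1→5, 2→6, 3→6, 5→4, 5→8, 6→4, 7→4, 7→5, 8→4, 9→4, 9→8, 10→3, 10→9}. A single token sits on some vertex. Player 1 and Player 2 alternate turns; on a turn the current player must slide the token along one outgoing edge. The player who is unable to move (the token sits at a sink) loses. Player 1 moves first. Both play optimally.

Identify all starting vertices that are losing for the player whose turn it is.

Build the W/L table. Terminal = L. A non-terminal position is W if it has a move to some L; otherwise it is L.
Every edge goes from a vertex to one that appears earlier in the order 4, 6, 8, 3, 5, 7, 9, 2, 1, 10, so processing vertices in that order labels each vertex after all of its successors.
4: no outgoing edge → L
6: →4(L), so W
8: →4(L), so W
3: →6(W) only, which is W, so L
5: →4(L), so W
7: →4(L), so W
9: →4(L), so W
2: →6(W) only, which is W, so L
1: →5(W) only, which is W, so L
10: →3(L), so W
The losing starting vertices are exactly the entries labelled L in this table (4 of them).

1, 2, 3, 4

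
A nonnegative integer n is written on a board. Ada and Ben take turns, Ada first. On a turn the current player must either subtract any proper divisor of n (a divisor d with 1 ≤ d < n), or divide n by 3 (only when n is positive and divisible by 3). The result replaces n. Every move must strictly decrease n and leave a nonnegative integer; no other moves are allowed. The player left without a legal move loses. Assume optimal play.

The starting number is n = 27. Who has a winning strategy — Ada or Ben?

Positions with no move are L. A position that does have a move is losing for the player to move precisely when every available move leads to a winning position for the opponent. Fill in the labels:
n=0: no move → L
n=1: no move → L
n=2: W (go to 1, an L position)
n=3: W (go to 1, an L position)
n=4: L (options 2(W), 3(W) are all W)
n=5: W (go to 4, an L position)
n=6: W (go to 4, an L position)
n=7: L (sole option 6(W) is W)
n=8: W (go to 4, an L position)
n=9: L (options 3(W), 6(W), 8(W) are all W)
n=10: W (go to 9, an L position)
n=11: L (sole option 10(W) is W)
n=12: W (go to 4, an L position)
n=13: L (sole option 12(W) is W)
n=14: W (go to 7, an L position)
n=15: L (options 5(W), 10(W), 12(W), 14(W) are all W)
n=16: W (go to 15, an L position)
n=17: L (sole option 16(W) is W)
n=18: W (go to 9, an L position)
n=19: L (sole option 18(W) is W)
n=20: W (go to 15, an L position)
n=21: W (go to 7, an L position)
n=22: W (go to 11, an L position)
n=23: L (sole option 22(W) is W)
n=24: W (go to 23, an L position)
n=25: L (options 20(W), 24(W) are all W)
n=26: W (go to 13, an L position)
n=27: W (go to 9, an L position)
From 27 Ada can move to 9, reaching an L position.

Ada wins.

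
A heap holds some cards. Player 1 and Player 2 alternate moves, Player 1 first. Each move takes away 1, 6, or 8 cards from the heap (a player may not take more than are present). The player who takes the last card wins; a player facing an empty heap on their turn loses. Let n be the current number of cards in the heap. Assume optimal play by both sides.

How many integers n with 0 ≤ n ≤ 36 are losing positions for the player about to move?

16

Positions with no move are L. A position that does have a move is losing for the player to move precisely when every available move leads to a winning position for the opponent. Fill in the labels:
n=0: no move → L
n=1: reaches L-position 0 → W
n=2: only reaches 1(W), which is W → L
n=3: reaches L-position 2 → W
n=4: only reaches 3(W), which is W → L
n=5: reaches L-position 4 → W
n=6: reaches L-position 0 → W
n=7: only reaches 6(W), 1(W), all W → L
n=8: reaches L-position 7 → W
n=9: only reaches 8(W), 3(W), 1(W), all W → L
n=10: reaches L-position 9 → W
n=11: only reaches 10(W), 5(W), 3(W), all W → L
n=12: reaches L-position 11 → W
n=13: reaches L-position 7 → W
n=14: only reaches 13(W), 8(W), 6(W), all W → L
n=15: reaches L-position 14 → W
n=16: only reaches 15(W), 10(W), 8(W), all W → L
n=17: reaches L-position 16 → W
n=18: only reaches 17(W), 12(W), 10(W), all W → L
n=19: reaches L-position 18 → W
n=20: reaches L-position 14 → W
n=21: only reaches 20(W), 15(W), 13(W), all W → L
n=22: reaches L-position 21 → W
n=23: only reaches 22(W), 17(W), 15(W), all W → L
n=24: reaches L-position 23 → W
n=25: only reaches 24(W), 19(W), 17(W), all W → L
n=26: reaches L-position 25 → W
n=27: reaches L-position 21 → W
n=28: only reaches 27(W), 22(W), 20(W), all W → L
n=29: reaches L-position 28 → W
n=30: only reaches 29(W), 24(W), 22(W), all W → L
n=31: reaches L-position 30 → W
n=32: only reaches 31(W), 26(W), 24(W), all W → L
n=33: reaches L-position 32 → W
n=34: reaches L-position 28 → W
n=35: only reaches 34(W), 29(W), 27(W), all W → L
n=36: reaches L-position 35 → W
L entries with 0 ≤ n ≤ 36: n = 0, 2, 4, 7, 9, 11, 14, 16, 18, 21, 23, 25, 28, 30, 32, 35; that makes 16.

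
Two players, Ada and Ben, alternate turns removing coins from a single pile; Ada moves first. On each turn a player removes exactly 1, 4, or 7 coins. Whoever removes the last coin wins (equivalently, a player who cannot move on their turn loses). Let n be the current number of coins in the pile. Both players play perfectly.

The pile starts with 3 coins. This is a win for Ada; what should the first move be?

Classify positions by backward induction: terminal positions (no move available) are L. From any other position, the mover wins iff some move reaches an L.
n=0: no move → L
n=1: →0(L), so W
n=2: →1(W) only, which is W, so L
n=3: →2(L), so W
From 3, the L positions reachable in one move are: 2.

Remove 1, leaving 2.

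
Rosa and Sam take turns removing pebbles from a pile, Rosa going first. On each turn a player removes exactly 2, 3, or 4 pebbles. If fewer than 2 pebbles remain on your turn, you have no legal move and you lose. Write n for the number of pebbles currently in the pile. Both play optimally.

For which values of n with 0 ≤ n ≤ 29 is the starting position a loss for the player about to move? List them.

0, 1, 6, 7, 12, 13, 18, 19, 24, 25

Classify positions by backward induction: terminal positions (no move available) are L. From any other position, the mover wins iff some move reaches an L.
n=0: no move → L
n=1: no move → L
n=2: can move to 0, which is L ⇒ W
n=3: can move to 1, which is L ⇒ W
n=4: can move to 1, which is L ⇒ W
n=5: can move to 1, which is L ⇒ W
n=6: moves to 4(W), 3(W), 2(W); every one is W ⇒ L
n=7: moves to 5(W), 4(W), 3(W); every one is W ⇒ L
n=8: can move to 6, which is L ⇒ W
n=9: can move to 7, which is L ⇒ W
n=10: can move to 7, which is L ⇒ W
n=11: can move to 7, which is L ⇒ W
n=12: moves to 10(W), 9(W), 8(W); every one is W ⇒ L
n=13: moves to 11(W), 10(W), 9(W); every one is W ⇒ L
n=14: can move to 12, which is L ⇒ W
n=15: can move to 13, which is L ⇒ W
n=16: can move to 13, which is L ⇒ W
n=17: can move to 13, which is L ⇒ W
n=18: moves to 16(W), 15(W), 14(W); every one is W ⇒ L
n=19: moves to 17(W), 16(W), 15(W); every one is W ⇒ L
n=20: can move to 18, which is L ⇒ W
n=21: can move to 19, which is L ⇒ W
n=22: can move to 19, which is L ⇒ W
n=23: can move to 19, which is L ⇒ W
n=24: moves to 22(W), 21(W), 20(W); every one is W ⇒ L
n=25: moves to 23(W), 22(W), 21(W); every one is W ⇒ L
n=26: can move to 24, which is L ⇒ W
n=27: can move to 25, which is L ⇒ W
n=28: can move to 25, which is L ⇒ W
n=29: can move to 25, which is L ⇒ W
The losing starting values of n are exactly the entries labelled L in this table (10 of them).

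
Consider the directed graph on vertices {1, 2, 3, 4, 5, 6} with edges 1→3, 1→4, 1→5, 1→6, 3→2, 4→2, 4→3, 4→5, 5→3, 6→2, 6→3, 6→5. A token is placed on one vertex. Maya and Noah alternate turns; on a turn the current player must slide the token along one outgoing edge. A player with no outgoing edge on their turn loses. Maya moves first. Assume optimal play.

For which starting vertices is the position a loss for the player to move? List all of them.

2, 5

Classify positions by backward induction: terminal positions (no move available) are L. From any other position, the mover wins iff some move reaches an L.
Every edge goes from a vertex to one that appears earlier in the order 2, 3, 5, 4, 6, 1, so processing vertices in that order labels each vertex after all of its successors.
2: no outgoing edge → L
3: reaches L-position 2 → W
5: only reaches 3(W), which is W → L
4: reaches L-position 5 → W
6: reaches L-position 5 → W
1: reaches L-position 5 → W
Reading off the rows marked L gives the requested list; there are 2 such vertices.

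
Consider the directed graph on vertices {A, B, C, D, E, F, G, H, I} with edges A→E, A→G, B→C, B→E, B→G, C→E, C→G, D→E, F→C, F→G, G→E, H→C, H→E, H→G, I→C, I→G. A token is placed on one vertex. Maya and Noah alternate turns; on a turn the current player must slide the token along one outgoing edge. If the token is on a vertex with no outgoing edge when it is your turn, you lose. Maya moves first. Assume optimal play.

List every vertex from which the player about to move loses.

E, F, I

Work bottom-up. With no move the player to move loses. Otherwise the position is W if at least one move leads to an L position for the opponent, and L if every move leads to a W.
Every edge goes from a vertex to one that appears earlier in the order E, G, C, H, B, I, F, A, D, so processing vertices in that order labels each vertex after all of its successors.
E: no outgoing edge → L
G: W (go to E, an L position)
C: W (go to E, an L position)
H: W (go to E, an L position)
B: W (go to E, an L position)
I: L (options C(W), G(W) are all W)
F: L (options C(W), G(W) are all W)
A: W (go to E, an L position)
D: W (go to E, an L position)
The losing starting vertices are exactly the entries labelled L in this table (3 of them).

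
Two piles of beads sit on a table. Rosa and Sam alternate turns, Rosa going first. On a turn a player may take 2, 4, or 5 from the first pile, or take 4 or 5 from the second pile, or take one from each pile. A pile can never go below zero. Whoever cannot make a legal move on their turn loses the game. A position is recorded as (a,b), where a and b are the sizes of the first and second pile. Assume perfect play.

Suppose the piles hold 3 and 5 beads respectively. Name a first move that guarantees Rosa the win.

Classify positions by backward induction: terminal positions (no move available) are L. From any other position, the mover wins iff some move reaches an L.
No move ever increases a pile, so every position that can arise here has a ≤ 3 and b ≤ 5; it is enough to label the cells with 0 ≤ a ≤ 3 and 0 ≤ b ≤ 5.
Every move lowers a or b (never raises either), so fill the grid row by row in increasing a, and left to right within a row: each cell's successors are then already labelled.
      b=0  b=1  b=2  b=3  b=4  b=5
a=0:    L    L    L    L    W    W
a=1:    L    W    W    W    W    W
a=2:    W    W    W    W    L    L
a=3:    W    L    L    L    L    W
Cells with no legal move (terminal, hence L): (0,0), (0,1), (0,2), (0,3), (1,0).
The remaining L cells, each justified by listing all of its moves:
(2,4): L (options (0,4)(W), (2,0)(W), (1,3)(W) are all W)
(2,5): L (options (0,5)(W), (2,1)(W), (2,0)(W), (1,4)(W) are all W)
(3,1): L (options (1,1)(W), (2,0)(W) are all W)
(3,2): L (options (1,2)(W), (2,1)(W) are all W)
(3,3): L (options (1,3)(W), (2,2)(W) are all W)
(3,4): L (options (1,4)(W), (3,0)(W), (2,3)(W) are all W)
Every other cell has at least one move into one of the L cells above, so it is W.
From (3,5), the L positions reachable in one move are: (3,1), (2,4). Any move reaching one of these is winning.

Move to (3,1).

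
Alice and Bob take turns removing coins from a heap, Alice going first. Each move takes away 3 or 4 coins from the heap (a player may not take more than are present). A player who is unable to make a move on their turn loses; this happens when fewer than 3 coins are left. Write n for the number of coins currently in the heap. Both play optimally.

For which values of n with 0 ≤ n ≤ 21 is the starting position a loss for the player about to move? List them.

Use the standard recursion: the mover loses at a terminal position; elsewhere, the mover wins exactly when some move hands the opponent an L position.
n=0: no move → L
n=1: no move → L
n=2: no move → L
n=3: can move to 0, which is L ⇒ W
n=4: can move to 1, which is L ⇒ W
n=5: can move to 2, which is L ⇒ W
n=6: can move to 2, which is L ⇒ W
n=7: moves to 4(W), 3(W); every one is W ⇒ L
n=8: moves to 5(W), 4(W); every one is W ⇒ L
n=9: moves to 6(W), 5(W); every one is W ⇒ L
n=10: can move to 7, which is L ⇒ W
n=11: can move to 8, which is L ⇒ W
n=12: can move to 9, which is L ⇒ W
n=13: can move to 9, which is L ⇒ W
n=14: moves to 11(W), 10(W); every one is W ⇒ L
n=15: moves to 12(W), 11(W); every one is W ⇒ L
n=16: moves to 13(W), 12(W); every one is W ⇒ L
n=17: can move to 14, which is L ⇒ W
n=18: can move to 15, which is L ⇒ W
n=19: can move to 16, which is L ⇒ W
n=20: can move to 16, which is L ⇒ W
n=21: moves to 18(W), 17(W); every one is W ⇒ L
The losing starting values of n are exactly the entries labelled L in this table (10 of them).

0, 1, 2, 7, 8, 9, 14, 15, 16, 21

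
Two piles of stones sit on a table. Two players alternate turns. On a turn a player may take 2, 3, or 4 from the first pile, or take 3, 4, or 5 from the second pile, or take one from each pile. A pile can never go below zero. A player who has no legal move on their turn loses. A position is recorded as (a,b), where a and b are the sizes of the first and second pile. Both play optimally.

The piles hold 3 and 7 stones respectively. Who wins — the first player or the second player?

The first player wins.

Build the W/L table. Terminal = L. A non-terminal position is W if it has a move to some L; otherwise it is L.
No move ever increases a pile, so every position that can arise here has a ≤ 3 and b ≤ 7; it is enough to label the cells with 0 ≤ a ≤ 3 and 0 ≤ b ≤ 7.
Every move lowers a or b (never raises either), so fill the grid row by row in increasing a, and left to right within a row: each cell's successors are then already labelled.
      b=0  b=1  b=2  b=3  b=4  b=5  b=6  b=7
a=0:    L    L    L    W    W    W    W    W
a=1:    L    W    W    W    W    W    L    L
a=2:    W    W    W    L    L    L    W    W
a=3:    W    W    W    L    W    W    W    W
Cells with no legal move (terminal, hence L): (0,0), (0,1), (0,2), (1,0).
The remaining L cells, each justified by listing all of its moves:
(1,6): L (options (1,3)(W), (1,2)(W), (1,1)(W), (0,5)(W) are all W)
(1,7): L (options (1,4)(W), (1,3)(W), (1,2)(W), (0,6)(W) are all W)
(2,3): L (options (0,3)(W), (2,0)(W), (1,2)(W) are all W)
(2,4): L (options (0,4)(W), (2,1)(W), (2,0)(W), (1,3)(W) are all W)
(2,5): L (options (0,5)(W), (2,2)(W), (2,1)(W), (2,0)(W), (1,4)(W) are all W)
(3,3): L (options (1,3)(W), (0,3)(W), (3,0)(W), (2,2)(W) are all W)
Every other cell has at least one move into one of the L cells above, so it is W.
From (3,7) the player to move can move to (1,7), reaching an L position.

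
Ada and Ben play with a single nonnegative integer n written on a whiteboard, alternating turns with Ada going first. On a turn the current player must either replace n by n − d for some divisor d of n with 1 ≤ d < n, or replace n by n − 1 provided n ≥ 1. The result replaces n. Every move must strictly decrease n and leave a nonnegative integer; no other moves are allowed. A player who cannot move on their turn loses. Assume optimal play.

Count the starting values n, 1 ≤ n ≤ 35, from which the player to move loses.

Build the W/L table. Terminal = L. A non-terminal position is W if it has a move to some L; otherwise it is L.
n=0: no move → L
n=1: →0(L), so W
n=2: →1(W) only, which is W, so L
n=3: →2(L), so W
n=4: →2(L), so W
n=5: →4(W) only, which is W, so L
n=6: →5(L), so W
n=7: →6(W) only, which is W, so L
n=8: →7(L), so W
n=9: →6(W), 8(W) — all W, so L
n=10: →5(L), so W
n=11: →10(W) only, which is W, so L
n=12: →9(L), so W
n=13: →12(W) only, which is W, so L
n=14: →7(L), so W
n=15: →10(W), 12(W), 14(W) — all W, so L
n=16: →15(L), so W
n=17: →16(W) only, which is W, so L
n=18: →9(L), so W
n=19: →18(W) only, which is W, so L
n=20: →15(L), so W
n=21: →14(W), 18(W), 20(W) — all W, so L
n=22: →11(L), so W
n=23: →22(W) only, which is W, so L
n=24: →21(L), so W
n=25: →20(W), 24(W) — all W, so L
n=26: →13(L), so W
n=27: →18(W), 24(W), 26(W) — all W, so L
n=28: →21(L), so W
n=29: →28(W) only, which is W, so L
n=30: →15(L), so W
n=31: →30(W) only, which is W, so L
n=32: →31(L), so W
n=33: →22(W), 30(W), 32(W) — all W, so L
n=34: →17(L), so W
n=35: →28(W), 30(W), 34(W) — all W, so L
L entries with 1 ≤ n ≤ 35 (n=0 is outside the asked range and is not counted): n = 2, 5, 7, 9, 11, 13, 15, 17, 19, 21, 23, 25, 27, 29, 31, 33, 35; that makes 17.

17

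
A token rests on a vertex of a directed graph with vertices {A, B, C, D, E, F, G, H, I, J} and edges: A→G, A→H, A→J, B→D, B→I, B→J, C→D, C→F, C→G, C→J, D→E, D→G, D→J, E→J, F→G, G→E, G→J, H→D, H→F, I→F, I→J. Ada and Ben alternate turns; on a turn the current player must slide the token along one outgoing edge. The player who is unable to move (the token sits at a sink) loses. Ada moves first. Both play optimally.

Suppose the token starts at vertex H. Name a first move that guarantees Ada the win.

Move to F.

Label each position W (a win for the player to move) or L (a loss). A position with no legal move is L; any other position is W exactly when some move reaches an L, and L when every move reaches a W.
Every edge goes from a vertex to one that appears earlier in the order J, E, G, D, F, I, H, A, C, B, so processing vertices in that order labels each vertex after all of its successors.
J: no outgoing edge → L
E: W (go to J, an L position)
G: W (go to J, an L position)
D: W (go to J, an L position)
F: L (sole option G(W) is W)
I: W (go to F, an L position)
H: W (go to F, an L position)
A: W (go to J, an L position)
C: W (go to F, an L position)
B: W (go to J, an L position)
From H, the L positions reachable in one move are: F.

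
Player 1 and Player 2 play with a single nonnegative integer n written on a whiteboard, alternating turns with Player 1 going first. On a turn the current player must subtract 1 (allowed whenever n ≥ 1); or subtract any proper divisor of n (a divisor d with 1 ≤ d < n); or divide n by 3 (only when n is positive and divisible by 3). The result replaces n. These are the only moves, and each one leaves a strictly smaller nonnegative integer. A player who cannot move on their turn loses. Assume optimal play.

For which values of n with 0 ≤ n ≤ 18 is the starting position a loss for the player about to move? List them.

Compute win/loss labels from the base case upward. A position with no move is L. Any other position is W if it can reach an L in one move, else L.
n=0: no move → L
n=1: reaches L-position 0 → W
n=2: only reaches 1(W), which is W → L
n=3: reaches L-position 2 → W
n=4: reaches L-position 2 → W
n=5: only reaches 4(W), which is W → L
n=6: reaches L-position 2 → W
n=7: only reaches 6(W), which is W → L
n=8: reaches L-position 7 → W
n=9: only reaches 3(W), 6(W), 8(W), all W → L
n=10: reaches L-position 5 → W
n=11: only reaches 10(W), which is W → L
n=12: reaches L-position 9 → W
n=13: only reaches 12(W), which is W → L
n=14: reaches L-position 7 → W
n=15: reaches L-position 5 → W
n=16: only reaches 8(W), 12(W), 14(W), 15(W), all W → L
n=17: reaches L-position 16 → W
n=18: reaches L-position 9 → W
The losing starting values of n are exactly the entries labelled L in this table (8 of them).

0, 2, 5, 7, 9, 11, 13, 16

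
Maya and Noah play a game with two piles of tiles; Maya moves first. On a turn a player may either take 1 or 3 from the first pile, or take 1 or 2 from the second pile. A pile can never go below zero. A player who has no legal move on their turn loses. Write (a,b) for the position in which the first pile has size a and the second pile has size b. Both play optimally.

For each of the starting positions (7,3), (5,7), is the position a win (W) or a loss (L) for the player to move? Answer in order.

Build the W/L table. Terminal = L. A non-terminal position is W if it has a move to some L; otherwise it is L.
No move ever increases a pile, so every position that can arise here has a ≤ 7 and b ≤ 7; it is enough to label the cells with 0 ≤ a ≤ 7 and 0 ≤ b ≤ 7.
Every move lowers a or b (never raises either), so fill the grid row by row in increasing a, and left to right within a row: each cell's successors are then already labelled.
      b=0  b=1  b=2  b=3  b=4  b=5  b=6  b=7
a=0:    L    W    W    L    W    W    L    W
a=1:    W    L    W    W    L    W    W    L
a=2:    L    W    W    L    W    W    L    W
a=3:    W    L    W    W    L    W    W    L
a=4:    L    W    W    L    W    W    L    W
a=5:    W    L    W    W    L    W    W    L
a=6:    L    W    W    L    W    W    L    W
a=7:    W    L    W    W    L    W    W    L
Cells with no legal move (terminal, hence L): (0,0).
The remaining L cells, each justified by listing all of its moves:
(0,3): →(0,2)(W), (0,1)(W) — all W, so L
(0,6): →(0,5)(W), (0,4)(W) — all W, so L
(1,1): →(0,1)(W), (1,0)(W) — all W, so L
(1,4): →(0,4)(W), (1,3)(W), (1,2)(W) — all W, so L
(1,7): →(0,7)(W), (1,6)(W), (1,5)(W) — all W, so L
(2,0): →(1,0)(W) only, which is W, so L
(2,3): →(1,3)(W), (2,2)(W), (2,1)(W) — all W, so L
(2,6): →(1,6)(W), (2,5)(W), (2,4)(W) — all W, so L
(3,1): →(2,1)(W), (0,1)(W), (3,0)(W) — all W, so L
(3,4): →(2,4)(W), (0,4)(W), (3,3)(W), (3,2)(W) — all W, so L
(3,7): →(2,7)(W), (0,7)(W), (3,6)(W), (3,5)(W) — all W, so L
(4,0): →(3,0)(W), (1,0)(W) — all W, so L
(4,3): →(3,3)(W), (1,3)(W), (4,2)(W), (4,1)(W) — all W, so L
(4,6): →(3,6)(W), (1,6)(W), (4,5)(W), (4,4)(W) — all W, so L
(5,1): →(4,1)(W), (2,1)(W), (5,0)(W) — all W, so L
(5,4): →(4,4)(W), (2,4)(W), (5,3)(W), (5,2)(W) — all W, so L
(5,7): →(4,7)(W), (2,7)(W), (5,6)(W), (5,5)(W) — all W, so L
(6,0): →(5,0)(W), (3,0)(W) — all W, so L
(6,3): →(5,3)(W), (3,3)(W), (6,2)(W), (6,1)(W) — all W, so L
(6,6): →(5,6)(W), (3,6)(W), (6,5)(W), (6,4)(W) — all W, so L
(7,1): →(6,1)(W), (4,1)(W), (7,0)(W) — all W, so L
(7,4): →(6,4)(W), (4,4)(W), (7,3)(W), (7,2)(W) — all W, so L
(7,7): →(6,7)(W), (4,7)(W), (7,6)(W), (7,5)(W) — all W, so L
Every other cell has at least one move into one of the L cells above, so it is W.
(7,3): the move to (6,3) reaches an L cell, so W
(5,7): one of the L cells justified above, so L

(7,3): W, (5,7): L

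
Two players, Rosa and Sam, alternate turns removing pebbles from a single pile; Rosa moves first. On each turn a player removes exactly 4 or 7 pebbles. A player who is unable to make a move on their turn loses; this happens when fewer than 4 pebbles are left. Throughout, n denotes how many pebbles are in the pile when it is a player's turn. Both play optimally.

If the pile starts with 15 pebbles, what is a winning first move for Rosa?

Remove 4, leaving 11.

Compute win/loss labels from the base case upward. A position with no move is L. Any other position is W if it can reach an L in one move, else L.
n=0: no move → L
n=1: no move → L
n=2: no move → L
n=3: no move → L
n=4: W (go to 0, an L position)
n=5: W (go to 1, an L position)
n=6: W (go to 2, an L position)
n=7: W (go to 3, an L position)
n=8: W (go to 1, an L position)
n=9: W (go to 2, an L position)
n=10: W (go to 3, an L position)
n=11: L (options 7(W), 4(W) are all W)
n=12: L (options 8(W), 5(W) are all W)
n=13: L (options 9(W), 6(W) are all W)
n=14: L (options 10(W), 7(W) are all W)
n=15: W (go to 11, an L position)
From 15, the L positions reachable in one move are: 11.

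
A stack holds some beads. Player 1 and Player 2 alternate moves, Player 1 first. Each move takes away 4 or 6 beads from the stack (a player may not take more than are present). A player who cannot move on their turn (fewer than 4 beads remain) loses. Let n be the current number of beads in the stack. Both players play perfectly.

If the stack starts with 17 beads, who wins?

Compute win/loss labels from the base case upward. A position with no move is L. Any other position is W if it can reach an L in one move, else L.
n=0: no move → L
n=1: no move → L
n=2: no move → L
n=3: no move → L
n=4: →0(L), so W
n=5: →1(L), so W
n=6: →2(L), so W
n=7: →3(L), so W
n=8: →2(L), so W
n=9: →3(L), so W
n=10: →6(W), 4(W) — all W, so L
n=11: →7(W), 5(W) — all W, so L
n=12: →8(W), 6(W) — all W, so L
n=13: →9(W), 7(W) — all W, so L
n=14: →10(L), so W
n=15: →11(L), so W
n=16: →12(L), so W
n=17: →13(L), so W
The starting position 17 is W: Player 1 should remove 4, leaving 13, handing over an L position.

Player 1 wins.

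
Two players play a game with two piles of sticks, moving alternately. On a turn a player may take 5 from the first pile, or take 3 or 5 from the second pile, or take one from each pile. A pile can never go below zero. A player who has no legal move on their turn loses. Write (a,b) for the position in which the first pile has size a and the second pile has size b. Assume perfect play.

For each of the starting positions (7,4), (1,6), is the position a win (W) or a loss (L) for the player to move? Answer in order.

(7,4): W, (1,6): L

Compute win/loss labels from the base case upward. A position with no move is L. Any other position is W if it can reach an L in one move, else L.
No move ever increases a pile, so every position that can arise here has a ≤ 7 and b ≤ 6; it is enough to label the cells with 0 ≤ a ≤ 7 and 0 ≤ b ≤ 6.
Every move lowers a or b (never raises either), so fill the grid row by row in increasing a, and left to right within a row: each cell's successors are then already labelled.
      b=0  b=1  b=2  b=3  b=4  b=5  b=6
a=0:    L    L    L    W    W    W    W
a=1:    L    W    W    W    L    W    L
a=2:    L    W    L    W    L    W    L
a=3:    L    W    L    W    L    W    L
a=4:    L    W    L    W    L    W    L
a=5:    W    W    W    W    L    W    L
a=6:    W    L    L    L    W    W    W
a=7:    W    L    W    W    W    L    W
Cells with no legal move (terminal, hence L): (0,0), (0,1), (0,2), (1,0), (2,0), (3,0), (4,0).
The remaining L cells, each justified by listing all of its moves:
(1,4): →(1,1)(W), (0,3)(W) — all W, so L
(1,6): →(1,3)(W), (1,1)(W), (0,5)(W) — all W, so L
(2,2): →(1,1)(W) only, which is W, so L
(2,4): →(2,1)(W), (1,3)(W) — all W, so L
(2,6): →(2,3)(W), (2,1)(W), (1,5)(W) — all W, so L
(3,2): →(2,1)(W) only, which is W, so L
(3,4): →(3,1)(W), (2,3)(W) — all W, so L
(3,6): →(3,3)(W), (3,1)(W), (2,5)(W) — all W, so L
(4,2): →(3,1)(W) only, which is W, so L
(4,4): →(4,1)(W), (3,3)(W) — all W, so L
(4,6): →(4,3)(W), (4,1)(W), (3,5)(W) — all W, so L
(5,4): →(0,4)(W), (5,1)(W), (4,3)(W) — all W, so L
(5,6): →(0,6)(W), (5,3)(W), (5,1)(W), (4,5)(W) — all W, so L
(6,1): →(1,1)(W), (5,0)(W) — all W, so L
(6,2): →(1,2)(W), (5,1)(W) — all W, so L
(6,3): →(1,3)(W), (6,0)(W), (5,2)(W) — all W, so L
(7,1): →(2,1)(W), (6,0)(W) — all W, so L
(7,5): →(2,5)(W), (7,2)(W), (7,0)(W), (6,4)(W) — all W, so L
Every other cell has at least one move into one of the L cells above, so it is W.
(7,4): the move to (2,4) reaches an L cell, so W
(1,6): one of the L cells justified above, so L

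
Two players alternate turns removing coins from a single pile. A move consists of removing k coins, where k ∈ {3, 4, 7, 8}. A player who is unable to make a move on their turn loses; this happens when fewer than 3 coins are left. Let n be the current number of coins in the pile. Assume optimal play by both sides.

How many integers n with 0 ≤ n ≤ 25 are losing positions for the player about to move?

Build the W/L table. Terminal = L. A non-terminal position is W if it has a move to some L; otherwise it is L.
n=0: no move → L
n=1: no move → L
n=2: no move → L
n=3: can move to 0, which is L ⇒ W
n=4: can move to 1, which is L ⇒ W
n=5: can move to 2, which is L ⇒ W
n=6: can move to 2, which is L ⇒ W
n=7: can move to 0, which is L ⇒ W
n=8: can move to 1, which is L ⇒ W
n=9: can move to 2, which is L ⇒ W
n=10: can move to 2, which is L ⇒ W
n=11: moves to 8(W), 7(W), 4(W), 3(W); every one is W ⇒ L
n=12: moves to 9(W), 8(W), 5(W), 4(W); every one is W ⇒ L
n=13: moves to 10(W), 9(W), 6(W), 5(W); every one is W ⇒ L
n=14: can move to 11, which is L ⇒ W
n=15: can move to 12, which is L ⇒ W
n=16: can move to 13, which is L ⇒ W
n=17: can move to 13, which is L ⇒ W
n=18: can move to 11, which is L ⇒ W
n=19: can move to 12, which is L ⇒ W
n=20: can move to 13, which is L ⇒ W
n=21: can move to 13, which is L ⇒ W
n=22: moves to 19(W), 18(W), 15(W), 14(W); every one is W ⇒ L
n=23: moves to 20(W), 19(W), 16(W), 15(W); every one is W ⇒ L
n=24: moves to 21(W), 20(W), 17(W), 16(W); every one is W ⇒ L
n=25: can move to 22, which is L ⇒ W
L entries with 0 ≤ n ≤ 25: n = 0, 1, 2, 11, 12, 13, 22, 23, 24; that makes 9.

9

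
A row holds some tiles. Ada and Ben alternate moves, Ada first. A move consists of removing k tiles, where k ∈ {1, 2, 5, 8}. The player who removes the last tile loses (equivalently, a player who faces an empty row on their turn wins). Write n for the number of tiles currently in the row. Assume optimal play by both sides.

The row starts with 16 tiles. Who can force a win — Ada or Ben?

Ben wins.

Work bottom-up. With no move the player to move wins. Otherwise the position is W if at least one move leads to an L position for the opponent, and L if every move leads to a W.
n=0: no move; the opponent has just taken the last tile and therefore loses → W
n=1: →0(W) only, which is W, so L
n=2: →1(L), so W
n=3: →1(L), so W
n=4: →3(W), 2(W) — all W, so L
n=5: →4(L), so W
n=6: →4(L), so W
n=7: →6(W), 5(W), 2(W) — all W, so L
n=8: →7(L), so W
n=9: →7(L), so W
n=10: →9(W), 8(W), 5(W), 2(W) — all W, so L
n=11: →10(L), so W
n=12: →10(L), so W
n=13: →12(W), 11(W), 8(W), 5(W) — all W, so L
n=14: →13(L), so W
n=15: →13(L), so W
n=16: →15(W), 14(W), 11(W), 8(W) — all W, so L
Every move from 16 reaches a W position, so the mover loses.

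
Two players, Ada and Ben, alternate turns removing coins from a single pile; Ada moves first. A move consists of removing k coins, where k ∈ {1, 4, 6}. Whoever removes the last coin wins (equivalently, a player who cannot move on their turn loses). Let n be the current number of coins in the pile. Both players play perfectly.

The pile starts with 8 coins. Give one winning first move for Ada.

Remove 1, leaving 7.

Positions with no move are L. A position that does have a move is losing for the player to move precisely when every available move leads to a winning position for the opponent. Fill in the labels:
n=0: no move → L
n=1: can move to 0, which is L ⇒ W
n=2: the only move is to 1(W), a W ⇒ L
n=3: can move to 2, which is L ⇒ W
n=4: can move to 0, which is L ⇒ W
n=5: moves to 4(W), 1(W); every one is W ⇒ L
n=6: can move to 5, which is L ⇒ W
n=7: moves to 6(W), 3(W), 1(W); every one is W ⇒ L
n=8: can move to 7, which is L ⇒ W
From 8, the L positions reachable in one move are: 7, 2. Any move reaching one of these is winning.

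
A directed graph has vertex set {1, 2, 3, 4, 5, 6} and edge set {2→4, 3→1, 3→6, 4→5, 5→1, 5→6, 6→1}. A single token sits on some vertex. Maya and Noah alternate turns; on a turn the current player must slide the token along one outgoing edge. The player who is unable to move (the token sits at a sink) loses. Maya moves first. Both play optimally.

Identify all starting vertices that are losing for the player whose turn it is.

Positions with no move are L. A position that does have a move is losing for the player to move precisely when every available move leads to a winning position for the opponent. Fill in the labels:
Every edge goes from a vertex to one that appears earlier in the order 1, 6, 3, 5, 4, 2, so processing vertices in that order labels each vertex after all of its successors.
1: no outgoing edge → L
6: reaches L-position 1 → W
3: reaches L-position 1 → W
5: reaches L-position 1 → W
4: only reaches 5(W), which is W → L
2: reaches L-position 4 → W
Reading off the rows marked L gives the requested list; there are 2 such vertices.

1, 4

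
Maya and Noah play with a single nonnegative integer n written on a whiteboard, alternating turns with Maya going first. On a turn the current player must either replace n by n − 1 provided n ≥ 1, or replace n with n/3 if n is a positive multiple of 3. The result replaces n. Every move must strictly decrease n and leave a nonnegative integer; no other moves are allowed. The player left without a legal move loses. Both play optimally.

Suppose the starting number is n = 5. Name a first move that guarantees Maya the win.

Move to 4.

Build the W/L table. Terminal = L. A non-terminal position is W if it has a move to some L; otherwise it is L.
n=0: no move → L
n=1: reaches L-position 0 → W
n=2: only reaches 1(W), which is W → L
n=3: reaches L-position 2 → W
n=4: only reaches 3(W), which is W → L
n=5: reaches L-position 4 → W
From 5, the L positions reachable in one move are: 4.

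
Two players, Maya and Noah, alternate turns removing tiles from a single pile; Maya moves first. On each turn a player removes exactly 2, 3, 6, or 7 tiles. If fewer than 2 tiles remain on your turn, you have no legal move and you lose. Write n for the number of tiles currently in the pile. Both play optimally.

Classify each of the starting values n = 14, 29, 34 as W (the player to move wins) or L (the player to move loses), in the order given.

Build the W/L table. Terminal = L. A non-terminal position is W if it has a move to some L; otherwise it is L.
n=0: no move → L
n=1: no move → L
n=2: W (go to 0, an L position)
n=3: W (go to 1, an L position)
n=4: W (go to 1, an L position)
n=5: L (options 3(W), 2(W) are all W)
n=6: W (go to 0, an L position)
n=7: W (go to 5, an L position)
n=8: W (go to 5, an L position)
n=9: L (options 7(W), 6(W), 3(W), 2(W) are all W)
n=10: L (options 8(W), 7(W), 4(W), 3(W) are all W)
n=11: W (go to 9, an L position)
n=12: W (go to 10, an L position)
n=13: W (go to 10, an L position)
n=14: L (options 12(W), 11(W), 8(W), 7(W) are all W)
n=15: W (go to 9, an L position)
n=16: W (go to 14, an L position)
n=17: W (go to 14, an L position)
n=18: L (options 16(W), 15(W), 12(W), 11(W) are all W)
n=19: L (options 17(W), 16(W), 13(W), 12(W) are all W)
n=20: W (go to 18, an L position)
n=21: W (go to 19, an L position)
n=22: W (go to 19, an L position)
n=23: L (options 21(W), 20(W), 17(W), 16(W) are all W)
n=24: W (go to 18, an L position)
n=25: W (go to 23, an L position)
n=26: W (go to 23, an L position)
n=27: L (options 25(W), 24(W), 21(W), 20(W) are all W)
n=28: L (options 26(W), 25(W), 22(W), 21(W) are all W)
n=29: W (go to 27, an L position)
n=30: W (go to 28, an L position)
n=31: W (go to 28, an L position)
n=32: L (options 30(W), 29(W), 26(W), 25(W) are all W)
n=33: W (go to 27, an L position)
n=34: W (go to 32, an L position)

14: L, 29: W, 34: W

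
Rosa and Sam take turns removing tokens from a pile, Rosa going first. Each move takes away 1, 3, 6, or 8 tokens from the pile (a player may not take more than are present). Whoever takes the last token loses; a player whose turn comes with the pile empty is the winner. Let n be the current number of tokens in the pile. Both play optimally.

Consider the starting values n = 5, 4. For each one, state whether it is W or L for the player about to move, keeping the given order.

Positions with no move are W. A position that does have a move is losing for the player to move precisely when every available move leads to a winning position for the opponent. Fill in the labels:
n=0: no move; the opponent has just taken the last token and therefore loses → W
n=1: →0(W) only, which is W, so L
n=2: →1(L), so W
n=3: →2(W), 0(W) — all W, so L
n=4: →3(L), so W
n=5: →4(W), 2(W) — all W, so L

5: L, 4: W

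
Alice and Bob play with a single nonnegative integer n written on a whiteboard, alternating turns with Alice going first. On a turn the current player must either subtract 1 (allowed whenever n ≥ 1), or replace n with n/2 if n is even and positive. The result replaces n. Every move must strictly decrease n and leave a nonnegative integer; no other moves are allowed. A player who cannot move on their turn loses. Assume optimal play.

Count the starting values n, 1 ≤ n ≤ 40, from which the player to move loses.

19

Compute win/loss labels from the base case upward. A position with no move is L. Any other position is W if it can reach an L in one move, else L.
n=0: no move → L
n=1: W (go to 0, an L position)
n=2: L (sole option 1(W) is W)
n=3: W (go to 2, an L position)
n=4: W (go to 2, an L position)
n=5: L (sole option 4(W) is W)
n=6: W (go to 5, an L position)
n=7: L (sole option 6(W) is W)
n=8: W (go to 7, an L position)
n=9: L (sole option 8(W) is W)
n=10: W (go to 5, an L position)
n=11: L (sole option 10(W) is W)
n=12: W (go to 11, an L position)
n=13: L (sole option 12(W) is W)
n=14: W (go to 7, an L position)
n=15: L (sole option 14(W) is W)
n=16: W (go to 15, an L position)
n=17: L (sole option 16(W) is W)
n=18: W (go to 9, an L position)
n=19: L (sole option 18(W) is W)
n=20: W (go to 19, an L position)
n=21: L (sole option 20(W) is W)
n=22: W (go to 11, an L position)
n=23: L (sole option 22(W) is W)
n=24: W (go to 23, an L position)
n=25: L (sole option 24(W) is W)
n=26: W (go to 13, an L position)
n=27: L (sole option 26(W) is W)
n=28: W (go to 27, an L position)
n=29: L (sole option 28(W) is W)
n=30: W (go to 15, an L position)
n=31: L (sole option 30(W) is W)
n=32: W (go to 31, an L position)
n=33: L (sole option 32(W) is W)
n=34: W (go to 17, an L position)
n=35: L (sole option 34(W) is W)
n=36: W (go to 35, an L position)
n=37: L (sole option 36(W) is W)
n=38: W (go to 19, an L position)
n=39: L (sole option 38(W) is W)
n=40: W (go to 39, an L position)
L entries with 1 ≤ n ≤ 40 (n=0 is outside the asked range and is not counted): n = 2, 5, 7, 9, 11, 13, 15, 17, 19, 21, 23, 25, 27, 29, 31, 33, 35, 37, 39; that makes 19.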